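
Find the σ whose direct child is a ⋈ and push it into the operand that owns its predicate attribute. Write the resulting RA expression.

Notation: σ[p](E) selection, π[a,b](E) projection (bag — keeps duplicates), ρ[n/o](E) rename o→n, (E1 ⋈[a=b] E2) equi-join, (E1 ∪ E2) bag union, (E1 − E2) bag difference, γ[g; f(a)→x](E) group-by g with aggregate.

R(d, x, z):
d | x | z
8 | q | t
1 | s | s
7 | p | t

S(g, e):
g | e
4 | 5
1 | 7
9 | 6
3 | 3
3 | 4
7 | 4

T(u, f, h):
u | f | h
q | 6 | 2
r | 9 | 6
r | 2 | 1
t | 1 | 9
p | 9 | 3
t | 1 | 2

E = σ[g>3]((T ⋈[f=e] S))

σ filters on g, owned by the right side.
E' = (T ⋈[f=e] σ[g>3](S))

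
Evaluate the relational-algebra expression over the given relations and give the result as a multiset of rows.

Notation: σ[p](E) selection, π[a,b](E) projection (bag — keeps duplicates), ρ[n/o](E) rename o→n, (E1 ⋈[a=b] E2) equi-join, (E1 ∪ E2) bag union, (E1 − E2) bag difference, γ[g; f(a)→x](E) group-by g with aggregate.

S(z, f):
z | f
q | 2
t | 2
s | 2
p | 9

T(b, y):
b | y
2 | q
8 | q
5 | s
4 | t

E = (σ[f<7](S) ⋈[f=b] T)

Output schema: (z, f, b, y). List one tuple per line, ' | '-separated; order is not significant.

Per-node cardinality:
  S → 4
  σ[f<7](S) → 3
  T → 4
  (σ[f<7](S) ⋈[f=b] T) → 3

== RESULT ==
z | f | b | y
q | 2 | 2 | q
s | 2 | 2 | q
t | 2 | 2 | q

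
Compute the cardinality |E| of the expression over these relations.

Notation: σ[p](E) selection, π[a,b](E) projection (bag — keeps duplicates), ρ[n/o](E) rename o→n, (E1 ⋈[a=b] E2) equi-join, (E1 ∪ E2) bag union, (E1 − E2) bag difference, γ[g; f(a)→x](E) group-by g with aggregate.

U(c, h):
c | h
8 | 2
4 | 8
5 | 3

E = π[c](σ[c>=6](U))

Row counts bottom-up:
  U → 3
  σ[c>=6](U) → 1
  π[c](σ[c>=6](U)) → 1

|E| = 1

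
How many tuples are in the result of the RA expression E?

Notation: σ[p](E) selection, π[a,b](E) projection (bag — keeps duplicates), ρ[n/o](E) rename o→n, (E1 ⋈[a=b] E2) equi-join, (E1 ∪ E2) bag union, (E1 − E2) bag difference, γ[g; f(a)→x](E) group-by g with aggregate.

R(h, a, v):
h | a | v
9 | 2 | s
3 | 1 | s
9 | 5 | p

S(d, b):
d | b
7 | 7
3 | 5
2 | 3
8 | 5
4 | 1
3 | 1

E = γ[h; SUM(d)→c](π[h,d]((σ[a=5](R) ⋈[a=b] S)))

Stepwise |·|:
  R → 3
  σ[a=5](R) → 1
  S → 6
  (σ[a=5](R) ⋈[a=b] S) → 2
  π[h,d]((σ[a=5](R) ⋈[a=b] S)) → 2
  γ[h; SUM(d)→c](π[h,d]((σ[a=5](R) ⋈[a=b] S))) → 1

|E| = 1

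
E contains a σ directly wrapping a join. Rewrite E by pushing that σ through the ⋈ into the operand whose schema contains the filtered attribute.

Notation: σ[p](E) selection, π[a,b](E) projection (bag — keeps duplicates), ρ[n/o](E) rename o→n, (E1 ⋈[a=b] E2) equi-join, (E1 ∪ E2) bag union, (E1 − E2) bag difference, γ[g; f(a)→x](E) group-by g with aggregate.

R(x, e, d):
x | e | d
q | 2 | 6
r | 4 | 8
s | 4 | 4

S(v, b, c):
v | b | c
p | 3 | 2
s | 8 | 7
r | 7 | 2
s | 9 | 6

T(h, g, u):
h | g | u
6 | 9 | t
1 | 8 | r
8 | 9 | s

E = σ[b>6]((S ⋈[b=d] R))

σ filters on b, owned by the left side.
E' = (σ[b>6](S) ⋈[b=d] R)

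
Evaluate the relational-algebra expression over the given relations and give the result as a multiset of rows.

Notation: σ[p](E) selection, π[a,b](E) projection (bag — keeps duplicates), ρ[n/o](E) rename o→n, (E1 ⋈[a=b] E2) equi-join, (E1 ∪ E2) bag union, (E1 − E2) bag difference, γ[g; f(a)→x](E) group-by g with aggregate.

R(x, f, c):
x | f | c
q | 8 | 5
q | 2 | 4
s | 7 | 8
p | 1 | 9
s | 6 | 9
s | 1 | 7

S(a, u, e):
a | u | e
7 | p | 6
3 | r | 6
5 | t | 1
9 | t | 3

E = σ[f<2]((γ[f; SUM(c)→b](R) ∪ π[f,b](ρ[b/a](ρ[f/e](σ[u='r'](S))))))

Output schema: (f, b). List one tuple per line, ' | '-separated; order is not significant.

Subexpression sizes:
  R → 6
  γ[f; SUM(c)→b](R) → 5
  S → 4
  σ[u='r'](S) → 1
  ρ[f/e](σ[u='r'](S)) → 1
  ρ[b/a](ρ[f/e](σ[u='r'](S))) → 1
  π[f,b](ρ[b/a](ρ[f/e](σ[u='r'](S)))) → 1
  (γ[f; SUM(c)→b](R) ∪ π[f,b](ρ[b/a](ρ[f/e](σ[u='r'](S))))) → 6
  σ[f<2]((γ[f; SUM(c)→b](R) ∪ π[f,b](ρ[b/a](ρ[f/e](σ[u='r'](S)))))) → 1

== RESULT ==
f | b
1 | 16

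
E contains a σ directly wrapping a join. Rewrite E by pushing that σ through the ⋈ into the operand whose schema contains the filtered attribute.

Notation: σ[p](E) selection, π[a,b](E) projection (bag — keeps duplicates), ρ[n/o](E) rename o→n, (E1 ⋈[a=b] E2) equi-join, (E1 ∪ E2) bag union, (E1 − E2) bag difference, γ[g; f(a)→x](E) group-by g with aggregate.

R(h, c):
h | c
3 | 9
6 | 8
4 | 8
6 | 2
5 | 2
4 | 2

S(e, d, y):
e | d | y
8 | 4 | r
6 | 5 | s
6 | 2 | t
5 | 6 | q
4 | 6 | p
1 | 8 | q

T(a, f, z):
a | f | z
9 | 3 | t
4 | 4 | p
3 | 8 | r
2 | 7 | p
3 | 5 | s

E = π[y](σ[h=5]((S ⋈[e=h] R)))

σ filters on h, owned by the right side.
E' = π[y]((S ⋈[e=h] σ[h=5](R)))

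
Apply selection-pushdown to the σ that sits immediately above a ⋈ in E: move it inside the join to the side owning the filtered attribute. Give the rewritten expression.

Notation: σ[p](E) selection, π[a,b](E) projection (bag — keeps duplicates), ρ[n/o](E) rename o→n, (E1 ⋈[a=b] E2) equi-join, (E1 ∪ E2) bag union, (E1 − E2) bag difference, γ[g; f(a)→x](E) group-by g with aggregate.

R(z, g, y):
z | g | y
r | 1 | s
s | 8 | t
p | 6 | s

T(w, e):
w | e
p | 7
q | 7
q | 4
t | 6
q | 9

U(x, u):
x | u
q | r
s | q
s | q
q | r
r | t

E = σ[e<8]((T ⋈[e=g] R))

σ filters on e, owned by the left side.
E' = (σ[e<8](T) ⋈[e=g] R)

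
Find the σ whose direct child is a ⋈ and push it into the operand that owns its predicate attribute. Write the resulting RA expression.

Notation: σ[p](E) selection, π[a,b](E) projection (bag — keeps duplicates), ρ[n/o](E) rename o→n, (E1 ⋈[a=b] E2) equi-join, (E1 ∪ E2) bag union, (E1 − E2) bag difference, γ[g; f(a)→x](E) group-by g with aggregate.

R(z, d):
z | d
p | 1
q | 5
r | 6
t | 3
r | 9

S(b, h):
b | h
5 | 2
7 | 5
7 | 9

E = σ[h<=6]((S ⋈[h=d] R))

σ filters on h, owned by the left side.
E' = (σ[h<=6](S) ⋈[h=d] R)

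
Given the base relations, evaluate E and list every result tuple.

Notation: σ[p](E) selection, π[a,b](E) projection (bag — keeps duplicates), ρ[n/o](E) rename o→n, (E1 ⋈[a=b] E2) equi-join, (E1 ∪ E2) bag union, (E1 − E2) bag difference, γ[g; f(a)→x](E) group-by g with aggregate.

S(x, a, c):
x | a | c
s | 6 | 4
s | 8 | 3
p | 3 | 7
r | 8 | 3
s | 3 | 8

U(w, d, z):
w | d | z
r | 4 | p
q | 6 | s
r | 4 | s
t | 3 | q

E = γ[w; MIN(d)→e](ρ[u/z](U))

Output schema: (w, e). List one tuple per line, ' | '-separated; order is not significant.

Stepwise |·|:
  U → 4
  ρ[u/z](U) → 4
  γ[w; MIN(d)→e](ρ[u/z](U)) → 3

== RESULT ==
w | e
q | 6
r | 4
t | 3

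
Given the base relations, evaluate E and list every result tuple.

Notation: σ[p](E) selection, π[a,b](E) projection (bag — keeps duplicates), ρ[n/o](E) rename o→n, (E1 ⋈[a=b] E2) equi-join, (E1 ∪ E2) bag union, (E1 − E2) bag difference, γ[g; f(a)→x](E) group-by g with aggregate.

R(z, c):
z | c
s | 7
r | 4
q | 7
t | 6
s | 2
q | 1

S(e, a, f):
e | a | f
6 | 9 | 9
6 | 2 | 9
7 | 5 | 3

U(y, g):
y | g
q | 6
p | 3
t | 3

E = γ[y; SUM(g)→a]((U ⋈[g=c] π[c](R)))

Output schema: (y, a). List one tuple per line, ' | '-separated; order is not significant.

Subexpression sizes:
  U → 3
  R → 6
  π[c](R) → 6
  (U ⋈[g=c] π[c](R)) → 1
  γ[y; SUM(g)→a]((U ⋈[g=c] π[c](R))) → 1

== RESULT ==
y | a
q | 6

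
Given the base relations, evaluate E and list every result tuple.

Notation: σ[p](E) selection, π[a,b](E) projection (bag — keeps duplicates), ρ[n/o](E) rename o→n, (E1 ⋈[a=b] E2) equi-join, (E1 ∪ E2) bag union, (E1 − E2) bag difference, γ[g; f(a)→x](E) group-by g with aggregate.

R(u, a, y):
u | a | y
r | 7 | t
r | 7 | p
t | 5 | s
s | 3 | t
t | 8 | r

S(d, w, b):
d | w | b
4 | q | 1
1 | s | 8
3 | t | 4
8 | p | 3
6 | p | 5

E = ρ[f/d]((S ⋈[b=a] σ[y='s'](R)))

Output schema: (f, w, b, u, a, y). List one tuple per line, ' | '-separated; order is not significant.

Row counts bottom-up:
  S → 5
  R → 5
  σ[y='s'](R) → 1
  (S ⋈[b=a] σ[y='s'](R)) → 1
  ρ[f/d]((S ⋈[b=a] σ[y='s'](R))) → 1

== RESULT ==
f | w | b | u | a | y
6 | p | 5 | t | 5 | s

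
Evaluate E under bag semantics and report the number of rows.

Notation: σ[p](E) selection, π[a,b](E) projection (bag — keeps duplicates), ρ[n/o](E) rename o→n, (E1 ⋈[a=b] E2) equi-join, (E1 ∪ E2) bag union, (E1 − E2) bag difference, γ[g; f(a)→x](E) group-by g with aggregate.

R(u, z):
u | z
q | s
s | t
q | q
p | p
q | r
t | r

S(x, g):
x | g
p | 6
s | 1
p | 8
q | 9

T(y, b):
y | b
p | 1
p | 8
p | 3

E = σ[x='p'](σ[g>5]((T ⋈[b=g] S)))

Per-node cardinality:
  T → 3
  S → 4
  (T ⋈[b=g] S) → 2
  σ[g>5]((T ⋈[b=g] S)) → 1
  σ[x='p'](σ[g>5]((T ⋈[b=g] S))) → 1

|E| = 1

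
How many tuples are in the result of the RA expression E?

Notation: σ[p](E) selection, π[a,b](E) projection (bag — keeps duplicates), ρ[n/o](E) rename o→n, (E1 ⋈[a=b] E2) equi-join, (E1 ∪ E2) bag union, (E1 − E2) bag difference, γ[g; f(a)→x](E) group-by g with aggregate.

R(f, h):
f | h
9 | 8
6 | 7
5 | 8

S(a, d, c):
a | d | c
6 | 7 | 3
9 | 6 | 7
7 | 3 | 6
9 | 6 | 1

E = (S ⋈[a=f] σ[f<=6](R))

Per-node cardinality:
  S → 4
  R → 3
  σ[f<=6](R) → 2
  (S ⋈[a=f] σ[f<=6](R)) → 1

|E| = 1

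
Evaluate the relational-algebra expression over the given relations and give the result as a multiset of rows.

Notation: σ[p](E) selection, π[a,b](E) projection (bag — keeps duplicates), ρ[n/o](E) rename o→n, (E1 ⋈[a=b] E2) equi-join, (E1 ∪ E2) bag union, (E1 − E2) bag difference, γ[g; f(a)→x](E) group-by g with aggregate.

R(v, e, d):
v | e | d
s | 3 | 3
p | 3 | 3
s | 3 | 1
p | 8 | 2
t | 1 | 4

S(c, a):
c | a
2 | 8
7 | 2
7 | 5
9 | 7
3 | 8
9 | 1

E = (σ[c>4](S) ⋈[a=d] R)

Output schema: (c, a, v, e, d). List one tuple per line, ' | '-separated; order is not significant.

Per-node cardinality:
  S → 6
  σ[c>4](S) → 4
  R → 5
  (σ[c>4](S) ⋈[a=d] R) → 2

== RESULT ==
c | a | v | e | d
7 | 2 | p | 8 | 2
9 | 1 | s | 3 | 1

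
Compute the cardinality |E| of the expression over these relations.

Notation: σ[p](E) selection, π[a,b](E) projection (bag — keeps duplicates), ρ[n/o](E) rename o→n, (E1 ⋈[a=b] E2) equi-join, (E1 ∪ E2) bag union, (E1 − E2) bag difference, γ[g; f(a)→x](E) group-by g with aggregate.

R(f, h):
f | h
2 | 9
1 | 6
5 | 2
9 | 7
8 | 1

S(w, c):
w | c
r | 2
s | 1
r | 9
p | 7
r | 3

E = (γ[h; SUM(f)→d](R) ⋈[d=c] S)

Subexpression sizes:
  R → 5
  γ[h; SUM(f)→d](R) → 5
  S → 5
  (γ[h; SUM(f)→d](R) ⋈[d=c] S) → 3

|E| = 3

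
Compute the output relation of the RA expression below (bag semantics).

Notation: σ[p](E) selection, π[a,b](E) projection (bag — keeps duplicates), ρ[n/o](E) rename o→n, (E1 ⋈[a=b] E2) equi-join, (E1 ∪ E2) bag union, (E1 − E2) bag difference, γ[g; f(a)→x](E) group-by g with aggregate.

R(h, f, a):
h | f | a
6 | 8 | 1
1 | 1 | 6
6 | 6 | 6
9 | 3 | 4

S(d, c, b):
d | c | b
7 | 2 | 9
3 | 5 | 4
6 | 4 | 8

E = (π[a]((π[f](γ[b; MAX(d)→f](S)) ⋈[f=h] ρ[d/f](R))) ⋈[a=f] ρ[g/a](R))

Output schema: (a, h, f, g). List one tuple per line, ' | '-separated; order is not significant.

Per-node cardinality:
  S → 3
  γ[b; MAX(d)→f](S) → 3
  π[f](γ[b; MAX(d)→f](S)) → 3
  R → 4
  ρ[d/f](R) → 4
  (π[f](γ[b; MAX(d)→f](S)) ⋈[f=h] ρ[d/f](R)) → 2
  π[a]((π[f](γ[b; MAX(d)→f](S)) ⋈[f=h] ρ[d/f](R))) → 2
  R → 4
  ρ[g/a](R) → 4
  (π[a]((π[f](γ[b; MAX(d)→f](S)) ⋈[f=h] ρ[d/f](R))) ⋈[a=f] ρ[g/a](R)) → 2

== RESULT ==
a | h | f | g
1 | 1 | 1 | 6
6 | 6 | 6 | 6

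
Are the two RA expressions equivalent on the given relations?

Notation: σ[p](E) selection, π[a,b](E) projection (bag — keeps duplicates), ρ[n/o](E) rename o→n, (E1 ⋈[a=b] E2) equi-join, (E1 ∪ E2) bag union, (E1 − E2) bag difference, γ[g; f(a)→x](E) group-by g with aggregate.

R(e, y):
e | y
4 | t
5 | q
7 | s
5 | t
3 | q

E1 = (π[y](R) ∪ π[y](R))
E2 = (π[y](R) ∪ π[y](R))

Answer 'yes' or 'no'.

E1 per-node cardinality:
  R → 5
  π[y](R) → 5
  R → 5
  π[y](R) → 5
  (π[y](R) ∪ π[y](R)) → 10
E2 per-node cardinality:
  R → 5
  π[y](R) → 5
  R → 5
  π[y](R) → 5
  (π[y](R) ∪ π[y](R)) → 10

E1 and E2 produce the same multiset:
y
q
q
q
q
s
s
t
t
t
t

yes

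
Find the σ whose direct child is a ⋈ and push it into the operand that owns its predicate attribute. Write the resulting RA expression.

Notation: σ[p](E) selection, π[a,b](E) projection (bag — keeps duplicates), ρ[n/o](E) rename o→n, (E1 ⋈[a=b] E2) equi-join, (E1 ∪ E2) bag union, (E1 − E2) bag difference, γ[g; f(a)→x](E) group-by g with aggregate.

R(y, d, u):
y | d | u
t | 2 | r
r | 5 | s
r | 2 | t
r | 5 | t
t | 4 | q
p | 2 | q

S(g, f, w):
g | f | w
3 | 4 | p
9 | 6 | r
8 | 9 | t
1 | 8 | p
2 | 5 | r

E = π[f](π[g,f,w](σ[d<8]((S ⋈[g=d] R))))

σ filters on d, owned by the right side.
E' = π[f](π[g,f,w]((S ⋈[g=d] σ[d<8](R))))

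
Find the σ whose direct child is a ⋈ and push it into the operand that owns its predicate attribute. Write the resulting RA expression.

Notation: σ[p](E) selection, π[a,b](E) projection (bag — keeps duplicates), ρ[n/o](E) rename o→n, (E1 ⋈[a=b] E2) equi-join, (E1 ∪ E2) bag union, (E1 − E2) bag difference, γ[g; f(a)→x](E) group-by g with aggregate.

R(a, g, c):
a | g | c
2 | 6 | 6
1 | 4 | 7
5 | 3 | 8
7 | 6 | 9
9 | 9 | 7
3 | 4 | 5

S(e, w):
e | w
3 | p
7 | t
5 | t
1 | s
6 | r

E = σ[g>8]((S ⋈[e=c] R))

σ filters on g, owned by the right side.
E' = (S ⋈[e=c] σ[g>8](R))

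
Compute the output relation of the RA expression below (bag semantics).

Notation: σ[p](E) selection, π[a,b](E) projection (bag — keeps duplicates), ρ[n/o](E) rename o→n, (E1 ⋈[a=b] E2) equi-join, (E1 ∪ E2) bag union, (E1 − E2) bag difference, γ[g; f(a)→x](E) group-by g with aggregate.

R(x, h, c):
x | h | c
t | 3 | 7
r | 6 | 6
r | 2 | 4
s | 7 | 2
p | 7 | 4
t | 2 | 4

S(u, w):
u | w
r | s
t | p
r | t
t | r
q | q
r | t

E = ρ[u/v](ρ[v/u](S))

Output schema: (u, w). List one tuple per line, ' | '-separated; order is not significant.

Row counts bottom-up:
  S → 6
  ρ[v/u](S) → 6
  ρ[u/v](ρ[v/u](S)) → 6

== RESULT ==
u | w
q | q
r | s
r | t
r | t
t | p
t | r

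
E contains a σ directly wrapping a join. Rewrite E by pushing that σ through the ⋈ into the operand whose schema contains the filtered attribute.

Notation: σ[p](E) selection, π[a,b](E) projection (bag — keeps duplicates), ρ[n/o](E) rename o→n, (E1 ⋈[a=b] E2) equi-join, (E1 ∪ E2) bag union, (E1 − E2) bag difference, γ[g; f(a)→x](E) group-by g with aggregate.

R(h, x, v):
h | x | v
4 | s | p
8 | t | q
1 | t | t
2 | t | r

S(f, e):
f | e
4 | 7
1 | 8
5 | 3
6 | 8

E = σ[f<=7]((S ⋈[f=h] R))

σ filters on f, owned by the left side.
E' = (σ[f<=7](S) ⋈[f=h] R)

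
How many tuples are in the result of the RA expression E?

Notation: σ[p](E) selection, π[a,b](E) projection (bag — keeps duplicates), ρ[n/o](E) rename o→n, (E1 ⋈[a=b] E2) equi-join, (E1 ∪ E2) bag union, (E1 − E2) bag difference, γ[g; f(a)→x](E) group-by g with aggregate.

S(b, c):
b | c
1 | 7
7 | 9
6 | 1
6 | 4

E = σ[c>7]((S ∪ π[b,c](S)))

Row counts bottom-up:
  S → 4
  S → 4
  π[b,c](S) → 4
  (S ∪ π[b,c](S)) → 8
  σ[c>7]((S ∪ π[b,c](S))) → 2

|E| = 2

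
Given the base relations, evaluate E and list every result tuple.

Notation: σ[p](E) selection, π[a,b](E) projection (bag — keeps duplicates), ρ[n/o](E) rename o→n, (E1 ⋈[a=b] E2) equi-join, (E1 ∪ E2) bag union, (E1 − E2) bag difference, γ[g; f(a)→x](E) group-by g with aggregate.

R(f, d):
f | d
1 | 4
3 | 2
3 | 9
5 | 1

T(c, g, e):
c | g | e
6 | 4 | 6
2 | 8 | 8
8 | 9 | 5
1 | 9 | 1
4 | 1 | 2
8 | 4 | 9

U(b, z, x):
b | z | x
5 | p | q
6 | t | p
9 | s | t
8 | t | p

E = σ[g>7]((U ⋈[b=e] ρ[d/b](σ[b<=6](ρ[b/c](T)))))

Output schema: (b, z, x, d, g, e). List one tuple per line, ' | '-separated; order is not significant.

Stepwise |·|:
  U → 4
  T → 6
  ρ[b/c](T) → 6
  σ[b<=6](ρ[b/c](T)) → 4
  ρ[d/b](σ[b<=6](ρ[b/c](T))) → 4
  (U ⋈[b=e] ρ[d/b](σ[b<=6](ρ[b/c](T)))) → 2
  σ[g>7]((U ⋈[b=e] ρ[d/b](σ[b<=6](ρ[b/c](T))))) → 1

== RESULT ==
b | z | x | d | g | e
8 | t | p | 2 | 8 | 8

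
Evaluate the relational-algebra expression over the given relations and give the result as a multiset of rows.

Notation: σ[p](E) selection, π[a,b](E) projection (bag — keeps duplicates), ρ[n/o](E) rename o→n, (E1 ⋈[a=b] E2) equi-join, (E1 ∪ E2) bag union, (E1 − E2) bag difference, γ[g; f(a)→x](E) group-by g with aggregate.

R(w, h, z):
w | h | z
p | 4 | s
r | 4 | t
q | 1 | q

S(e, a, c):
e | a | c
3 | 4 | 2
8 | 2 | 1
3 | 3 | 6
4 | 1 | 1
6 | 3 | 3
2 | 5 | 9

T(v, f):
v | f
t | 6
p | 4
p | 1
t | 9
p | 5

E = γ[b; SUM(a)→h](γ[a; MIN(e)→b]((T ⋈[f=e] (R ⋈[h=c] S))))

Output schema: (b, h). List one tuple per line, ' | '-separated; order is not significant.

Row counts bottom-up:
  T → 5
  R → 3
  S → 6
  (R ⋈[h=c] S) → 2
  (T ⋈[f=e] (R ⋈[h=c] S)) → 1
  γ[a; MIN(e)→b]((T ⋈[f=e] (R ⋈[h=c] S))) → 1
  γ[b; SUM(a)→h](γ[a; MIN(e)→b]((T ⋈[f=e] (R ⋈[h=c] S)))) → 1

== RESULT ==
b | h
4 | 1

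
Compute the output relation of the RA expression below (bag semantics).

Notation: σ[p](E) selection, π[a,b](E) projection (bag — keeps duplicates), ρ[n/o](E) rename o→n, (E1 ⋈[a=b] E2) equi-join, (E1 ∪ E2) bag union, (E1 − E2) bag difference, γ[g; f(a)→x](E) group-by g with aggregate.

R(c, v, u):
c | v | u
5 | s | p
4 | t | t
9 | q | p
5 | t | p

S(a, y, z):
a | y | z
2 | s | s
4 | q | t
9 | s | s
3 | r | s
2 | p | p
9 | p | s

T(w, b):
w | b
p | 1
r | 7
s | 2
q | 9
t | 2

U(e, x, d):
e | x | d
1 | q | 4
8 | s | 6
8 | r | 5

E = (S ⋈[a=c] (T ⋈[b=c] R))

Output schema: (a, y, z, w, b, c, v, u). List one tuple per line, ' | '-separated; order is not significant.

Subexpression sizes:
  S → 6
  T → 5
  R → 4
  (T ⋈[b=c] R) → 1
  (S ⋈[a=c] (T ⋈[b=c] R)) → 2

== RESULT ==
a | y | z | w | b | c | v | u
9 | p | s | q | 9 | 9 | q | p
9 | s | s | q | 9 | 9 | q | p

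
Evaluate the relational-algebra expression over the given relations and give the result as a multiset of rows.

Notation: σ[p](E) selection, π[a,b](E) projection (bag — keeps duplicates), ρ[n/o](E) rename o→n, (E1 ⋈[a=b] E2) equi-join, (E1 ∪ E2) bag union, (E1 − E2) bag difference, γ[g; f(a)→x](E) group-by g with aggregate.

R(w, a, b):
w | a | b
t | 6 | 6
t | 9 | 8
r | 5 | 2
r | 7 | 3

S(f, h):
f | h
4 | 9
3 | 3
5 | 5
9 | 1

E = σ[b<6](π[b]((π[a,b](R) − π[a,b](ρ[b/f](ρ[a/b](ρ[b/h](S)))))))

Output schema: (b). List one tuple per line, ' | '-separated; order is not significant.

Per-node cardinality:
  R → 4
  π[a,b](R) → 4
  S → 4
  ρ[b/h](S) → 4
  ρ[a/b](ρ[b/h](S)) → 4
  ρ[b/f](ρ[a/b](ρ[b/h](S))) → 4
  π[a,b](ρ[b/f](ρ[a/b](ρ[b/h](S)))) → 4
  (π[a,b](R) − π[a,b](ρ[b/f](ρ[a/b](ρ[b/h](S))))) → 4
  π[b]((π[a,b](R) − π[a,b](ρ[b/f](ρ[a/b](ρ[b/h](S)))))) → 4
  σ[b<6](π[b]((π[a,b](R) − π[a,b](ρ[b/f](ρ[a/b](ρ[b/h](S))))))) → 2

== RESULT ==
b
2
3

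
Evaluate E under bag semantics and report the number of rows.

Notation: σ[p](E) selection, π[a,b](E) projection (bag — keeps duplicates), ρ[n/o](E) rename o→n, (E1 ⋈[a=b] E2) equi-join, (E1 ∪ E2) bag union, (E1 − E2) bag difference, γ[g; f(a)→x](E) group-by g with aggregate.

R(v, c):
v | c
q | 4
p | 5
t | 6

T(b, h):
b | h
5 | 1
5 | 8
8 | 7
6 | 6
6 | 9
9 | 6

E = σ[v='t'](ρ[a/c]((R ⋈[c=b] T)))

Subexpression sizes:
  R → 3
  T → 6
  (R ⋈[c=b] T) → 4
  ρ[a/c]((R ⋈[c=b] T)) → 4
  σ[v='t'](ρ[a/c]((R ⋈[c=b] T))) → 2

|E| = 2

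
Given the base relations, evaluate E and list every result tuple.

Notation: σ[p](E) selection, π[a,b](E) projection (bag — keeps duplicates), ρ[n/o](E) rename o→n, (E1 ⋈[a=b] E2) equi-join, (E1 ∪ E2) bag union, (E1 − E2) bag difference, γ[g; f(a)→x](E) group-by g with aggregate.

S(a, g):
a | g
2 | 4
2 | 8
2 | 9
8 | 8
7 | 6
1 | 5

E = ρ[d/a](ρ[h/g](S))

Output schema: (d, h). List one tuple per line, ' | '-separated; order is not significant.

Per-node cardinality:
  S → 6
  ρ[h/g](S) → 6
  ρ[d/a](ρ[h/g](S)) → 6

== RESULT ==
d | h
1 | 5
2 | 4
2 | 8
2 | 9
7 | 6
8 | 8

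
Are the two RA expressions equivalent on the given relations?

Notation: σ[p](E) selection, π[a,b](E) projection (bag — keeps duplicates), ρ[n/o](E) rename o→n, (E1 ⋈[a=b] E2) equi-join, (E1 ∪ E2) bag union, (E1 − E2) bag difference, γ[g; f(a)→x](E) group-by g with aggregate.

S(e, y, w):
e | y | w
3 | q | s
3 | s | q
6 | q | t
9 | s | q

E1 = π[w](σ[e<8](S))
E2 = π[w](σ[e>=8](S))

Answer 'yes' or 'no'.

E1 row counts bottom-up:
  S → 4
  σ[e<8](S) → 3
  π[w](σ[e<8](S)) → 3
E2 row counts bottom-up:
  S → 4
  σ[e>=8](S) → 1
  π[w](σ[e>=8](S)) → 1

E1 result:
w
q
s
t
E2 result:
w
q
Witness: ('t',) appears 1× in E1 but 0× in E2.

no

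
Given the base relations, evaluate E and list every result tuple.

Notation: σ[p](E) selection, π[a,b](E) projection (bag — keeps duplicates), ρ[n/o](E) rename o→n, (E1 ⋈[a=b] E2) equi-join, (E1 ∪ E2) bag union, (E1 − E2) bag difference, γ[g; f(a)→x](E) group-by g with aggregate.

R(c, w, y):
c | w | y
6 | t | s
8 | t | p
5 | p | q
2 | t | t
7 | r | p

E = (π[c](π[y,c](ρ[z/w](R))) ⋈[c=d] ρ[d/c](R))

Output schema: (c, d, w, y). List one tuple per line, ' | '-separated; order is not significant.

Stepwise |·|:
  R → 5
  ρ[z/w](R) → 5
  π[y,c](ρ[z/w](R)) → 5
  π[c](π[y,c](ρ[z/w](R))) → 5
  R → 5
  ρ[d/c](R) → 5
  (π[c](π[y,c](ρ[z/w](R))) ⋈[c=d] ρ[d/c](R)) → 5

== RESULT ==
c | d | w | y
2 | 2 | t | t
5 | 5 | p | q
6 | 6 | t | s
7 | 7 | r | p
8 | 8 | t | p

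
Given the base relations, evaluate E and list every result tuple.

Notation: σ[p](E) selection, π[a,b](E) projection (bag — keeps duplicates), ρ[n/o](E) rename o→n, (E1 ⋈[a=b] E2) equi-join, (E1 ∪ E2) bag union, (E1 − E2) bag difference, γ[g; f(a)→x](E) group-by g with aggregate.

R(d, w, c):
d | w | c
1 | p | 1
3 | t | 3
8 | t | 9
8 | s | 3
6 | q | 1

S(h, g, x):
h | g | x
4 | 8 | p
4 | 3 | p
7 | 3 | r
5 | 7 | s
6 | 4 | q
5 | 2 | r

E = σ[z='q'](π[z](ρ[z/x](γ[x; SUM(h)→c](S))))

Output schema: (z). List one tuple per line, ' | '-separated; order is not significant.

Subexpression sizes:
  S → 6
  γ[x; SUM(h)→c](S) → 4
  ρ[z/x](γ[x; SUM(h)→c](S)) → 4
  π[z](ρ[z/x](γ[x; SUM(h)→c](S))) → 4
  σ[z='q'](π[z](ρ[z/x](γ[x; SUM(h)→c](S)))) → 1

== RESULT ==
z
q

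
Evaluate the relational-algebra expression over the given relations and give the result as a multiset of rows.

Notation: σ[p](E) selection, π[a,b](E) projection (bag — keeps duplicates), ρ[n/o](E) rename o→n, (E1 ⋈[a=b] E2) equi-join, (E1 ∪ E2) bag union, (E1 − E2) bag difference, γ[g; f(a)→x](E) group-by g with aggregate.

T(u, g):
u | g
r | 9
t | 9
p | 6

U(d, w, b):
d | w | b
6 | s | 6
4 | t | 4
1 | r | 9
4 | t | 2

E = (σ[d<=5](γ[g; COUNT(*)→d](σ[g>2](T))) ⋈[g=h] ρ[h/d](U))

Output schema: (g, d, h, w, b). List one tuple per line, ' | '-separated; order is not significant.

Subexpression sizes:
  T → 3
  σ[g>2](T) → 3
  γ[g; COUNT(*)→d](σ[g>2](T)) → 2
  σ[d<=5](γ[g; COUNT(*)→d](σ[g>2](T))) → 2
  U → 4
  ρ[h/d](U) → 4
  (σ[d<=5](γ[g; COUNT(*)→d](σ[g>2](T))) ⋈[g=h] ρ[h/d](U)) → 1

== RESULT ==
g | d | h | w | b
6 | 1 | 6 | s | 6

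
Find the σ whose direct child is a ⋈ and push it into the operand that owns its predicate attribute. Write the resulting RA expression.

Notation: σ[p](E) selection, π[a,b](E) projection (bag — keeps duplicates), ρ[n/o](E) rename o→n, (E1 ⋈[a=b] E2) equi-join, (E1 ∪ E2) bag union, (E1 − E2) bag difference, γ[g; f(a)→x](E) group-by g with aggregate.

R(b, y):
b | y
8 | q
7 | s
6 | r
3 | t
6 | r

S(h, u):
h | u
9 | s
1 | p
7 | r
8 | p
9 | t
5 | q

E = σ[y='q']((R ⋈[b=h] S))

σ filters on y, owned by the left side.
E' = (σ[y='q'](R) ⋈[b=h] S)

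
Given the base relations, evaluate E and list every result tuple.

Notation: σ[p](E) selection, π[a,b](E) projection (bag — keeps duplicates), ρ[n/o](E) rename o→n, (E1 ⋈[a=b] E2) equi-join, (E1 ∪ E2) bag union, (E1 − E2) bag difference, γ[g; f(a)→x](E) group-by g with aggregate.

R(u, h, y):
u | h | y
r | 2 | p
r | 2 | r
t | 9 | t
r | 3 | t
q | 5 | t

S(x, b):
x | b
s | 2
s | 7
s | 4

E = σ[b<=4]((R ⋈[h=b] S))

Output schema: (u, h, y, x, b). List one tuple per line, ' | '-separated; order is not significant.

Subexpression sizes:
  R → 5
  S → 3
  (R ⋈[h=b] S) → 2
  σ[b<=4]((R ⋈[h=b] S)) → 2

== RESULT ==
u | h | y | x | b
r | 2 | p | s | 2
r | 2 | r | s | 2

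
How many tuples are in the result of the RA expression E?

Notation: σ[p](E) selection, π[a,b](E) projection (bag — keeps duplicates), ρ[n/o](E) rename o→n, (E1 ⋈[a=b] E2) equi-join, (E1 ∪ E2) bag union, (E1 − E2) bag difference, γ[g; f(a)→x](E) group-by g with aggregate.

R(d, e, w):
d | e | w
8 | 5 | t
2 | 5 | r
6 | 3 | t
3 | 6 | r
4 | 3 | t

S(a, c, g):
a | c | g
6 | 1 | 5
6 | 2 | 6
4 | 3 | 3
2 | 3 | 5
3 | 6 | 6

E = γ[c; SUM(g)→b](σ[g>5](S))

Row counts bottom-up:
  S → 5
  σ[g>5](S) → 2
  γ[c; SUM(g)→b](σ[g>5](S)) → 2

|E| = 2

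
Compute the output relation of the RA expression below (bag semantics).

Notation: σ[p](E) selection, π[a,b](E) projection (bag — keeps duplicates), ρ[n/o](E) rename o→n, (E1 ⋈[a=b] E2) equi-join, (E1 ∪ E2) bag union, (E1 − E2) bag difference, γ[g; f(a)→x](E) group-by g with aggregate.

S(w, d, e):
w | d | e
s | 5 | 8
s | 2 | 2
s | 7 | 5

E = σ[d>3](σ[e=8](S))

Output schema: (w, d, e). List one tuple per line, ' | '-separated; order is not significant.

Row counts bottom-up:
  S → 3
  σ[e=8](S) → 1
  σ[d>3](σ[e=8](S)) → 1

== RESULT ==
w | d | e
s | 5 | 8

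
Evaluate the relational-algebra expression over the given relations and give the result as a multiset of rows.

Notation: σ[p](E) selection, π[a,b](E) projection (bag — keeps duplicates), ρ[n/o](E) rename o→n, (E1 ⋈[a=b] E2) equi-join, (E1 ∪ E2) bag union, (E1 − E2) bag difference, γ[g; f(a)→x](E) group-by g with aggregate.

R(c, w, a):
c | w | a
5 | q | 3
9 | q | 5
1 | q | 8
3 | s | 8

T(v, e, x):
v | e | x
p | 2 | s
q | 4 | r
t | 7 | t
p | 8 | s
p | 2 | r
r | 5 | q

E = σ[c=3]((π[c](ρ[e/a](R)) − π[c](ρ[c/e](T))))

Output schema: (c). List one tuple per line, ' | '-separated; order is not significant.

Subexpression sizes:
  R → 4
  ρ[e/a](R) → 4
  π[c](ρ[e/a](R)) → 4
  T → 6
  ρ[c/e](T) → 6
  π[c](ρ[c/e](T)) → 6
  (π[c](ρ[e/a](R)) − π[c](ρ[c/e](T))) → 3
  σ[c=3]((π[c](ρ[e/a](R)) − π[c](ρ[c/e](T)))) → 1

== RESULT ==
c
3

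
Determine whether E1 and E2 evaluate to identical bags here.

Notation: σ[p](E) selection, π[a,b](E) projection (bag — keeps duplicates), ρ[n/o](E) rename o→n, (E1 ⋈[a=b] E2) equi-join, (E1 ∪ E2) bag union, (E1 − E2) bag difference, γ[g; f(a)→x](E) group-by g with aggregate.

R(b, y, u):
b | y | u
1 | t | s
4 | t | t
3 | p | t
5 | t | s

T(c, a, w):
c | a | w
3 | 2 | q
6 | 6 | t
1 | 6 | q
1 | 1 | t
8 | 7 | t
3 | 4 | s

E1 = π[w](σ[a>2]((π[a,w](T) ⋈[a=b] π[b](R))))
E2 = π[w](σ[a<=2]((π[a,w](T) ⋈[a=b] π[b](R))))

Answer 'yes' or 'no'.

E1 subexpression sizes:
  T → 6
  π[a,w](T) → 6
  R → 4
  π[b](R) → 4
  (π[a,w](T) ⋈[a=b] π[b](R)) → 2
  σ[a>2]((π[a,w](T) ⋈[a=b] π[b](R))) → 1
  π[w](σ[a>2]((π[a,w](T) ⋈[a=b] π[b](R)))) → 1
E2 subexpression sizes:
  T → 6
  π[a,w](T) → 6
  R → 4
  π[b](R) → 4
  (π[a,w](T) ⋈[a=b] π[b](R)) → 2
  σ[a<=2]((π[a,w](T) ⋈[a=b] π[b](R))) → 1
  π[w](σ[a<=2]((π[a,w](T) ⋈[a=b] π[b](R)))) → 1

E1 result:
w
s
E2 result:
w
t
Witness: ('t',) appears 0× in E1 but 1× in E2.

no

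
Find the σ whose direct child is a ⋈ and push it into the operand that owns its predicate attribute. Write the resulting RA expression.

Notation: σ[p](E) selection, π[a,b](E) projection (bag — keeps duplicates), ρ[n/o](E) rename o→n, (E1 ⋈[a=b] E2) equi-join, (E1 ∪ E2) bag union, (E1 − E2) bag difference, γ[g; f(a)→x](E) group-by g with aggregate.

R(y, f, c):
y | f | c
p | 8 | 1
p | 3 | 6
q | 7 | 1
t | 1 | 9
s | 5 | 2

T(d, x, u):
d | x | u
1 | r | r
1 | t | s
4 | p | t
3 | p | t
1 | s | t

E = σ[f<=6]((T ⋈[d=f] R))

σ filters on f, owned by the right side.
E' = (T ⋈[d=f] σ[f<=6](R))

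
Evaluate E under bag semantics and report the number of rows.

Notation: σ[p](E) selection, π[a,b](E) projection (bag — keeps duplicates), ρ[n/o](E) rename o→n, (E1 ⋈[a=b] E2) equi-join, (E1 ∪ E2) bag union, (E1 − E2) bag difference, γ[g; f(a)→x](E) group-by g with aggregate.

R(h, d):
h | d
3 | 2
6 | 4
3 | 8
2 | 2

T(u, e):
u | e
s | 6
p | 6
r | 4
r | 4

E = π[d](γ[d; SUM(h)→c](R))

Row counts bottom-up:
  R → 4
  γ[d; SUM(h)→c](R) → 3
  π[d](γ[d; SUM(h)→c](R)) → 3

|E| = 3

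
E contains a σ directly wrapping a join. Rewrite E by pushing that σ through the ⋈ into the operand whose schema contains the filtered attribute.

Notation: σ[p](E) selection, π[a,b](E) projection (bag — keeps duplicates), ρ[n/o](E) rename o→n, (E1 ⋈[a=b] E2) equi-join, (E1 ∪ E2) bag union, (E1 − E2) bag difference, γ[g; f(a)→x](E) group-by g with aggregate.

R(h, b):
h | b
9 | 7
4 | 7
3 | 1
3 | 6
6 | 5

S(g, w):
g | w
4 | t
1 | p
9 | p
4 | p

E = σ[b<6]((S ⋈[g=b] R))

σ filters on b, owned by the right side.
E' = (S ⋈[g=b] σ[b<6](R))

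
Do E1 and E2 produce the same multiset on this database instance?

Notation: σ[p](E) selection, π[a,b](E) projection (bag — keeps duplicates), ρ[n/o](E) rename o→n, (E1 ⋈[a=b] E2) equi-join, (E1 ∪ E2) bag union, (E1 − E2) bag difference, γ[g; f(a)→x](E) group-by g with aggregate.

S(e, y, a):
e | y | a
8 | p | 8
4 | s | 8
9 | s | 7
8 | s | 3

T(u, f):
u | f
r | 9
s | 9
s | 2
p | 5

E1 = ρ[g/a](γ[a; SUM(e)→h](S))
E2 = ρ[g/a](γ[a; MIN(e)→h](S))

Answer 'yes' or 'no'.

E1 stepwise |·|:
  S → 4
  γ[a; SUM(e)→h](S) → 3
  ρ[g/a](γ[a; SUM(e)→h](S)) → 3
E2 stepwise |·|:
  S → 4
  γ[a; MIN(e)→h](S) → 3
  ρ[g/a](γ[a; MIN(e)→h](S)) → 3

E1 result:
g | h
3 | 8
7 | 9
8 | 12
E2 result:
g | h
3 | 8
7 | 9
8 | 4
Witness: (8, 4) appears 0× in E1 but 1× in E2.

no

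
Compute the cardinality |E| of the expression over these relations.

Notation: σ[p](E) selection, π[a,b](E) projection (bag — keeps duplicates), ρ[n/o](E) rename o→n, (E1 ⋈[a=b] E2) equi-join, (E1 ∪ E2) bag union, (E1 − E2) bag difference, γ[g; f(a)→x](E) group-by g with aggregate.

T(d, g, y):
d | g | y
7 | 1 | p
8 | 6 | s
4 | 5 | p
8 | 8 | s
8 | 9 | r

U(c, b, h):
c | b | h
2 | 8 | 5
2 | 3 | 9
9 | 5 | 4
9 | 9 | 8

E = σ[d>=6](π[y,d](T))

Row counts bottom-up:
  T → 5
  π[y,d](T) → 5
  σ[d>=6](π[y,d](T)) → 4

|E| = 4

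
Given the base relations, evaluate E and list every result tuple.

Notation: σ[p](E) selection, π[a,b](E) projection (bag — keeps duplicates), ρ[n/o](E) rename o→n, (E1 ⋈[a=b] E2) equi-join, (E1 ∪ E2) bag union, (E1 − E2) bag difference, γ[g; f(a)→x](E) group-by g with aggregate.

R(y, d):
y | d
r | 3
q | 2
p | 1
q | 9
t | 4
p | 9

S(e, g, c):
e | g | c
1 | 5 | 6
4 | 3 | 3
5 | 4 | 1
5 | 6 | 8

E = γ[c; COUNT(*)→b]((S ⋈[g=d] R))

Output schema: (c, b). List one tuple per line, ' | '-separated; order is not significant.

Row counts bottom-up:
  S → 4
  R → 6
  (S ⋈[g=d] R) → 2
  γ[c; COUNT(*)→b]((S ⋈[g=d] R)) → 2

== RESULT ==
c | b
1 | 1
3 | 1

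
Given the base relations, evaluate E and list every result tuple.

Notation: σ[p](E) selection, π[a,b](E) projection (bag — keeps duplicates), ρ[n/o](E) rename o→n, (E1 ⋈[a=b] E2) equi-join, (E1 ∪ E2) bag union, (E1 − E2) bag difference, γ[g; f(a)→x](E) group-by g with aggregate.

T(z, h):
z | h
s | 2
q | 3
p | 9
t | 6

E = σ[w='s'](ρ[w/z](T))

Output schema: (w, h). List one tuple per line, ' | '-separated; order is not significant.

Stepwise |·|:
  T → 4
  ρ[w/z](T) → 4
  σ[w='s'](ρ[w/z](T)) → 1

== RESULT ==
w | h
s | 2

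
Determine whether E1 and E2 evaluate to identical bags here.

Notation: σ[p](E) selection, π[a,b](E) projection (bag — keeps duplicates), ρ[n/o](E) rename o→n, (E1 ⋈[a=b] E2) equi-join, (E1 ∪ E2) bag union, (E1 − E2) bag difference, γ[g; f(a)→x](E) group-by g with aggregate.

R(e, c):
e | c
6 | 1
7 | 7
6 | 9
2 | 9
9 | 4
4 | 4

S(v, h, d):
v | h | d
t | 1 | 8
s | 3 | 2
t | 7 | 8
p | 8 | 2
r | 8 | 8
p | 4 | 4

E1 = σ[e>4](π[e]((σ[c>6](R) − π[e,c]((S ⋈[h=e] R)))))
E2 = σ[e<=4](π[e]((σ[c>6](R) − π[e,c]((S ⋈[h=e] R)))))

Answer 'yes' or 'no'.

E1 per-node cardinality:
  R → 6
  σ[c>6](R) → 3
  S → 6
  R → 6
  (S ⋈[h=e] R) → 2
  π[e,c]((S ⋈[h=e] R)) → 2
  (σ[c>6](R) − π[e,c]((S ⋈[h=e] R))) → 2
  π[e]((σ[c>6](R) − π[e,c]((S ⋈[h=e] R)))) → 2
  σ[e>4](π[e]((σ[c>6](R) − π[e,c]((S ⋈[h=e] R))))) → 1
E2 per-node cardinality:
  R → 6
  σ[c>6](R) → 3
  S → 6
  R → 6
  (S ⋈[h=e] R) → 2
  π[e,c]((S ⋈[h=e] R)) → 2
  (σ[c>6](R) − π[e,c]((S ⋈[h=e] R))) → 2
  π[e]((σ[c>6](R) − π[e,c]((S ⋈[h=e] R)))) → 2
  σ[e<=4](π[e]((σ[c>6](R) − π[e,c]((S ⋈[h=e] R))))) → 1

E1 result:
e
6
E2 result:
e
2
Witness: (6,) appears 1× in E1 but 0× in E2.

no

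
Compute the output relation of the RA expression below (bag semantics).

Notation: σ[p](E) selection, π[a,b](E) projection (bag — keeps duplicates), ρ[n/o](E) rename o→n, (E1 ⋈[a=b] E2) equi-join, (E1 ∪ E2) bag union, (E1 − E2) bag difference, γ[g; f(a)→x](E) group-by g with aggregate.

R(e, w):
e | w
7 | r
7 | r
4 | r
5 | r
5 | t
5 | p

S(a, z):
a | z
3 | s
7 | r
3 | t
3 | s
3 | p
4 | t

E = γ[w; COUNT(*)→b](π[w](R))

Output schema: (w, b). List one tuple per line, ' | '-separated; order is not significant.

Row counts bottom-up:
  R → 6
  π[w](R) → 6
  γ[w; COUNT(*)→b](π[w](R)) → 3

== RESULT ==
w | b
p | 1
r | 4
t | 1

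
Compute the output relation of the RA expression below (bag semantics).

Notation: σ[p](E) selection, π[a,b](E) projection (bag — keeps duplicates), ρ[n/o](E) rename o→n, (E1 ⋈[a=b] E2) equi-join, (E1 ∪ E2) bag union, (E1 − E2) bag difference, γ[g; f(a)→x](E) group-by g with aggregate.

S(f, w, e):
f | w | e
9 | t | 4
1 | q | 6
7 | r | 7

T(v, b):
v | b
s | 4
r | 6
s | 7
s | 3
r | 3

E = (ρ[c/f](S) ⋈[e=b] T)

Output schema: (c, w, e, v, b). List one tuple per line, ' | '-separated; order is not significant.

Row counts bottom-up:
  S → 3
  ρ[c/f](S) → 3
  T → 5
  (ρ[c/f](S) ⋈[e=b] T) → 3

== RESULT ==
c | w | e | v | b
1 | q | 6 | r | 6
7 | r | 7 | s | 7
9 | t | 4 | s | 4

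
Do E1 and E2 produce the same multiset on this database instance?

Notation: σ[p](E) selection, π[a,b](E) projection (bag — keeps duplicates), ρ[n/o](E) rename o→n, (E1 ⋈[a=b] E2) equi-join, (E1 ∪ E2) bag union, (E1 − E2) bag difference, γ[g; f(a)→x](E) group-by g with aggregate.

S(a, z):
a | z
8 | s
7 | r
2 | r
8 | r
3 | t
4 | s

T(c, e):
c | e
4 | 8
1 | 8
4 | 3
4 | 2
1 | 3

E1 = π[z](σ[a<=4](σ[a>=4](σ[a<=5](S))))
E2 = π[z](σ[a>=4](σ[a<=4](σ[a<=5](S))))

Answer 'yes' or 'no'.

E1 stepwise |·|:
  S → 6
  σ[a<=5](S) → 3
  σ[a>=4](σ[a<=5](S)) → 1
  σ[a<=4](σ[a>=4](σ[a<=5](S))) → 1
  π[z](σ[a<=4](σ[a>=4](σ[a<=5](S)))) → 1
E2 stepwise |·|:
  S → 6
  σ[a<=5](S) → 3
  σ[a<=4](σ[a<=5](S)) → 3
  σ[a>=4](σ[a<=4](σ[a<=5](S))) → 1
  π[z](σ[a>=4](σ[a<=4](σ[a<=5](S)))) → 1

E1 and E2 produce the same multiset:
z
s

yes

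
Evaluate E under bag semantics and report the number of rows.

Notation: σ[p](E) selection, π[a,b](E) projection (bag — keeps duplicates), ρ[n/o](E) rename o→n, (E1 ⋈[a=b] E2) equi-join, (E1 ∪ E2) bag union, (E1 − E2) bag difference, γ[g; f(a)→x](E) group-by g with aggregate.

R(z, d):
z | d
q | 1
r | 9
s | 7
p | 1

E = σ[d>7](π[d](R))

Row counts bottom-up:
  R → 4
  π[d](R) → 4
  σ[d>7](π[d](R)) → 1

|E| = 1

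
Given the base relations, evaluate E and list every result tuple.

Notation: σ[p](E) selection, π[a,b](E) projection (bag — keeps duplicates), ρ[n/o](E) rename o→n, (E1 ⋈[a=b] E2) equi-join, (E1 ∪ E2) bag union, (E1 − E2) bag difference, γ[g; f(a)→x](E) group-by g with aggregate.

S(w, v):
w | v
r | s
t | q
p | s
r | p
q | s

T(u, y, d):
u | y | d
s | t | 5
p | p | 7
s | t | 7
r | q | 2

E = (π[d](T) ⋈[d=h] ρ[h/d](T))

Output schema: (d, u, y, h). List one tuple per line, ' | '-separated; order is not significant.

Stepwise |·|:
  T → 4
  π[d](T) → 4
  T → 4
  ρ[h/d](T) → 4
  (π[d](T) ⋈[d=h] ρ[h/d](T)) → 6

== RESULT ==
d | u | y | h
2 | r | q | 2
5 | s | t | 5
7 | p | p | 7
7 | p | p | 7
7 | s | t | 7
7 | s | t | 7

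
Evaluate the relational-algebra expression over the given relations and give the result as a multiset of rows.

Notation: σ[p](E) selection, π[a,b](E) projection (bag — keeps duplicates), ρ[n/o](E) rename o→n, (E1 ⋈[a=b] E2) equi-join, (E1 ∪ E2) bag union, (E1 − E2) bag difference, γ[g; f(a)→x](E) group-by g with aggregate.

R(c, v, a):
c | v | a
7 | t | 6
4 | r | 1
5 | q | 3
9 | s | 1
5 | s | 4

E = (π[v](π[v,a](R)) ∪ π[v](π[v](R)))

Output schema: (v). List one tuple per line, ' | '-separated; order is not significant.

Per-node cardinality:
  R → 5
  π[v,a](R) → 5
  π[v](π[v,a](R)) → 5
  R → 5
  π[v](R) → 5
  π[v](π[v](R)) → 5
  (π[v](π[v,a](R)) ∪ π[v](π[v](R))) → 10

== RESULT ==
v
q
q
r
r
s
s
s
s
t
t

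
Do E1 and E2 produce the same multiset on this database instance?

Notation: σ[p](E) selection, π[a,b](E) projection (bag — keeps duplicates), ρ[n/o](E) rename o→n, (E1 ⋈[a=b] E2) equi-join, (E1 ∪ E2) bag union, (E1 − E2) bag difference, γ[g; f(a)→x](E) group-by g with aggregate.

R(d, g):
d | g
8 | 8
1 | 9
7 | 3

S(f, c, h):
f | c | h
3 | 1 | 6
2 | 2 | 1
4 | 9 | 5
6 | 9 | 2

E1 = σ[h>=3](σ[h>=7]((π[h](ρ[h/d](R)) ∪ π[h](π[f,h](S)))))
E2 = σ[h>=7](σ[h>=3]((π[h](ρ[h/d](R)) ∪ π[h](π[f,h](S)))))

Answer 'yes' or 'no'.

E1 per-node cardinality:
  R → 3
  ρ[h/d](R) → 3
  π[h](ρ[h/d](R)) → 3
  S → 4
  π[f,h](S) → 4
  π[h](π[f,h](S)) → 4
  (π[h](ρ[h/d](R)) ∪ π[h](π[f,h](S))) → 7
  σ[h>=7]((π[h](ρ[h/d](R)) ∪ π[h](π[f,h](S)))) → 2
  σ[h>=3](σ[h>=7]((π[h](ρ[h/d](R)) ∪ π[h](π[f,h](S))))) → 2
E2 per-node cardinality:
  R → 3
  ρ[h/d](R) → 3
  π[h](ρ[h/d](R)) → 3
  S → 4
  π[f,h](S) → 4
  π[h](π[f,h](S)) → 4
  (π[h](ρ[h/d](R)) ∪ π[h](π[f,h](S))) → 7
  σ[h>=3]((π[h](ρ[h/d](R)) ∪ π[h](π[f,h](S)))) → 4
  σ[h>=7](σ[h>=3]((π[h](ρ[h/d](R)) ∪ π[h](π[f,h](S))))) → 2

E1 and E2 produce the same multiset:
h
7
8

yes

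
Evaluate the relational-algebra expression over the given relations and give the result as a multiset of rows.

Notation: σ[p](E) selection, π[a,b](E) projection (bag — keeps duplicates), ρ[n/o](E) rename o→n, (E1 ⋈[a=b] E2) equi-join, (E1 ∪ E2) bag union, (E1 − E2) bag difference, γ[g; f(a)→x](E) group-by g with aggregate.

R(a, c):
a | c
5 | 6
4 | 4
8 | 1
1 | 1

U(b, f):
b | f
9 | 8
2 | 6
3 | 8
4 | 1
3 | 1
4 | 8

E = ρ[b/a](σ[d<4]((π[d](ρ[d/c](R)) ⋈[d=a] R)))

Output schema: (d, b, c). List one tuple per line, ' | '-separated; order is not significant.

Subexpression sizes:
  R → 4
  ρ[d/c](R) → 4
  π[d](ρ[d/c](R)) → 4
  R → 4
  (π[d](ρ[d/c](R)) ⋈[d=a] R) → 3
  σ[d<4]((π[d](ρ[d/c](R)) ⋈[d=a] R)) → 2
  ρ[b/a](σ[d<4]((π[d](ρ[d/c](R)) ⋈[d=a] R))) → 2

== RESULT ==
d | b | c
1 | 1 | 1
1 | 1 | 1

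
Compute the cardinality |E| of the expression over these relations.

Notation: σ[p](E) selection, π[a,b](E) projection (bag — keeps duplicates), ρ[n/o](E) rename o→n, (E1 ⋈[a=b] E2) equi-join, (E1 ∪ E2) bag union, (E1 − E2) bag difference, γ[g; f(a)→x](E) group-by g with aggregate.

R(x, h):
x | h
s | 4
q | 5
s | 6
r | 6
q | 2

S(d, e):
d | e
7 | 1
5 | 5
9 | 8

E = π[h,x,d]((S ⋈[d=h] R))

Per-node cardinality:
  S → 3
  R → 5
  (S ⋈[d=h] R) → 1
  π[h,x,d]((S ⋈[d=h] R)) → 1

|E| = 1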